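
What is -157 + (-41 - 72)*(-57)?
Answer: 6284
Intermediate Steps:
-157 + (-41 - 72)*(-57) = -157 - 113*(-57) = -157 + 6441 = 6284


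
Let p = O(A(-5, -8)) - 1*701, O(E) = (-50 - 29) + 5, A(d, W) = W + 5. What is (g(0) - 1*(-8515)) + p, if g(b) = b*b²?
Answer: 7740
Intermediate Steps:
g(b) = b³
A(d, W) = 5 + W
O(E) = -74 (O(E) = -79 + 5 = -74)
p = -775 (p = -74 - 1*701 = -74 - 701 = -775)
(g(0) - 1*(-8515)) + p = (0³ - 1*(-8515)) - 775 = (0 + 8515) - 775 = 8515 - 775 = 7740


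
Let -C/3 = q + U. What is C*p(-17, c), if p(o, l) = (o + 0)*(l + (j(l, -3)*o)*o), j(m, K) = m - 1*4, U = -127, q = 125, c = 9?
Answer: -148308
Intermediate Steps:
j(m, K) = -4 + m (j(m, K) = m - 4 = -4 + m)
p(o, l) = o*(l + o**2*(-4 + l)) (p(o, l) = (o + 0)*(l + ((-4 + l)*o)*o) = o*(l + (o*(-4 + l))*o) = o*(l + o**2*(-4 + l)))
C = 6 (C = -3*(125 - 127) = -3*(-2) = 6)
C*p(-17, c) = 6*(-17*(9 + (-17)**2*(-4 + 9))) = 6*(-17*(9 + 289*5)) = 6*(-17*(9 + 1445)) = 6*(-17*1454) = 6*(-24718) = -148308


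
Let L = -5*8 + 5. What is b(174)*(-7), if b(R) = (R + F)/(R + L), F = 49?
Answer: -1561/139 ≈ -11.230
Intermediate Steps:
L = -35 (L = -40 + 5 = -35)
b(R) = (49 + R)/(-35 + R) (b(R) = (R + 49)/(R - 35) = (49 + R)/(-35 + R))
b(174)*(-7) = ((49 + 174)/(-35 + 174))*(-7) = (223/139)*(-7) = -1561/139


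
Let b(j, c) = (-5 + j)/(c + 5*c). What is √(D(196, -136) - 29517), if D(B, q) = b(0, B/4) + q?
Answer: I*√52307922/42 ≈ 172.2*I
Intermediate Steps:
b(j, c) = (-5 + j)/(6*c) (b(j, c) = (-5 + j)/((6*c)) = (-5 + j)*(1/(6*c)) = (-5 + j)/(6*c))
D(B, q) = q - 10/(3*B) (D(B, q) = (-5 + 0)/(6*((B/4))) + q = (⅙)*(-5)/(B*(¼)) + q = (⅙)*(-5)/(B/4) + q = (⅙)*(4/B)*(-5) + q = -10/(3*B) + q = q - 10/(3*B))
√(D(196, -136) - 29517) = √((-136 - 10/3/196) - 29517) = √((-136 - 10/3*1/196) - 29517) = √((-136 - 5/294) - 29517) = √(-39989/294 - 29517) = √(-8717987/294) = I*√52307922/42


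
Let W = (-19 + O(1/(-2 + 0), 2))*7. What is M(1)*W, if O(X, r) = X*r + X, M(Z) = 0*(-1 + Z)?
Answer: 0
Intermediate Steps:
M(Z) = 0
O(X, r) = X + X*r
W = -287/2 (W = (-19 + (1 + 2)/(-2 + 0))*7 = (-19 + 3/(-2))*7 = (-19 - ½*3)*7 = (-19 - 3/2)*7 = -41/2*7 = -287/2 ≈ -143.50)
M(1)*W = 0*(-287/2) = 0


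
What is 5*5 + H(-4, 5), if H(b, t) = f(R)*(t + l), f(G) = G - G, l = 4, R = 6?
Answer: 25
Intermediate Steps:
f(G) = 0
H(b, t) = 0 (H(b, t) = 0*(t + 4) = 0*(4 + t) = 0)
5*5 + H(-4, 5) = 5*5 + 0 = 25 + 0 = 25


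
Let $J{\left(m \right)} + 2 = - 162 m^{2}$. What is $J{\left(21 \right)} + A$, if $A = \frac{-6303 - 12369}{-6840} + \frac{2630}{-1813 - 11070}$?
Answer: $- \frac{262308446396}{3671655} \approx -71442.0$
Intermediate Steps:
$J{\left(m \right)} = -2 - 162 m^{2}$
$A = \frac{9273424}{3671655}$ ($A = \left(-18672\right) \left(- \frac{1}{6840}\right) + \frac{2630}{-1813 - 11070} = \frac{778}{285} + \frac{2630}{-12883} = \frac{778}{285} + 2630 \left(- \frac{1}{12883}\right) = \frac{778}{285} - \frac{2630}{12883} = \frac{9273424}{3671655} \approx 2.5257$)
$J{\left(21 \right)} + A = \left(-2 - 162 \cdot 21^{2}\right) + \frac{9273424}{3671655} = \left(-2 - 71442\right) + \frac{9273424}{3671655} = -71444 + \frac{9273424}{3671655} = - \frac{262308446396}{3671655}$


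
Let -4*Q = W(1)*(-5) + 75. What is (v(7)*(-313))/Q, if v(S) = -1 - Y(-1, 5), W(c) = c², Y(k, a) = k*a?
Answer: 2504/35 ≈ 71.543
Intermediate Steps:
Y(k, a) = a*k
v(S) = 4 (v(S) = -1 - 5*(-1) = -1 - 1*(-5) = -1 + 5 = 4)
Q = -35/2 (Q = -(1²*(-5) + 75)/4 = -(1*(-5) + 75)/4 = -(-5 + 75)/4 = -¼*70 = -35/2 ≈ -17.500)
(v(7)*(-313))/Q = (4*(-313))/(-35/2) = -1252*(-2/35) = 2504/35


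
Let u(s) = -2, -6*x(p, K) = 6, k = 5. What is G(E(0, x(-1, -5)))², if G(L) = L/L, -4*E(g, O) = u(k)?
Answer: 1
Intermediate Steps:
x(p, K) = -1 (x(p, K) = -⅙*6 = -1)
E(g, O) = ½ (E(g, O) = -¼*(-2) = ½)
G(L) = 1
G(E(0, x(-1, -5)))² = 1² = 1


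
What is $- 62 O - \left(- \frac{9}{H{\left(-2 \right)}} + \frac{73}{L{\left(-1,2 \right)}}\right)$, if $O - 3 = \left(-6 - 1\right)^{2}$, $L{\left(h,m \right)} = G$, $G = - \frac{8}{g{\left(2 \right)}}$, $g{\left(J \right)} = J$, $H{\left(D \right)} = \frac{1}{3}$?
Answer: $- \frac{12715}{4} \approx -3178.8$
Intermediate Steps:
$H{\left(D \right)} = \frac{1}{3}$
$G = -4$ ($G = - \frac{8}{2} = \left(-8\right) \frac{1}{2} = -4$)
$L{\left(h,m \right)} = -4$
$O = 52$ ($O = 3 + \left(-6 - 1\right)^{2} = 3 + \left(-7\right)^{2} = 3 + 49 = 52$)
$- 62 O - \left(- \frac{9}{H{\left(-2 \right)}} + \frac{73}{L{\left(-1,2 \right)}}\right) = \left(-62\right) 52 + \left(9 \frac{1}{\frac{1}{3}} - \frac{73}{-4}\right) = -3224 + \left(9 \cdot 3 - - \frac{73}{4}\right) = -3224 + \left(27 + \frac{73}{4}\right) = -3224 + \frac{181}{4} = - \frac{12715}{4}$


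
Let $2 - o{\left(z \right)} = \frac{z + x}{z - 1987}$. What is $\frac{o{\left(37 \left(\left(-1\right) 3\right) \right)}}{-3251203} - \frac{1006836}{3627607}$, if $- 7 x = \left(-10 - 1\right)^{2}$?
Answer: $- \frac{24036835092928703}{86603979087645803} \approx -0.27755$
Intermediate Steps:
$x = - \frac{121}{7}$ ($x = - \frac{\left(-10 - 1\right)^{2}}{7} = - \frac{\left(-11\right)^{2}}{7} = \left(- \frac{1}{7}\right) 121 = - \frac{121}{7} \approx -17.286$)
$o{\left(z \right)} = 2 - \frac{- \frac{121}{7} + z}{-1987 + z}$ ($o{\left(z \right)} = 2 - \frac{z - \frac{121}{7}}{z - 1987} = 2 - \frac{- \frac{121}{7} + z}{-1987 + z}$)
$\frac{o{\left(37 \left(\left(-1\right) 3\right) \right)}}{-3251203} - \frac{1006836}{3627607} = \frac{\frac{1}{-1987 + 37 \left(\left(-1\right) 3\right)} \left(- \frac{27697}{7} + 37 \left(\left(-1\right) 3\right)\right)}{-3251203} - \frac{1006836}{3627607} = \frac{- \frac{27697}{7} + 37 \left(-3\right)}{-1987 + 37 \left(-3\right)} \left(- \frac{1}{3251203}\right) - \frac{1006836}{3627607} = \frac{- \frac{27697}{7} - 111}{-1987 - 111} \left(- \frac{1}{3251203}\right) - \frac{1006836}{3627607} = \frac{1}{-2098} \left(- \frac{28474}{7}\right) \left(- \frac{1}{3251203}\right) - \frac{1006836}{3627607} = \left(- \frac{1}{2098}\right) \left(- \frac{28474}{7}\right) \left(- \frac{1}{3251203}\right) - \frac{1006836}{3627607} = \frac{14237}{7343} \left(- \frac{1}{3251203}\right) - \frac{1006836}{3627607} = - \frac{14237}{23873583629} - \frac{1006836}{3627607} = - \frac{24036835092928703}{86603979087645803}$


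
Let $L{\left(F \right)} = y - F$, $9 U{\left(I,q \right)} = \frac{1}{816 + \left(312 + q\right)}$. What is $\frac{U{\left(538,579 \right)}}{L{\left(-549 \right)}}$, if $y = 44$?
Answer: $\frac{1}{9110259} \approx 1.0977 \cdot 10^{-7}$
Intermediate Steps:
$U{\left(I,q \right)} = \frac{1}{9 \left(1128 + q\right)}$ ($U{\left(I,q \right)} = \frac{1}{9 \left(816 + \left(312 + q\right)\right)} = \frac{1}{9 \left(1128 + q\right)}$)
$L{\left(F \right)} = 44 - F$
$\frac{U{\left(538,579 \right)}}{L{\left(-549 \right)}} = \frac{\frac{1}{9} \frac{1}{1128 + 579}}{44 - -549} = \frac{\frac{1}{9} \cdot \frac{1}{1707}}{44 + 549} = \frac{\frac{1}{9} \cdot \frac{1}{1707}}{593} = \frac{1}{15363} \cdot \frac{1}{593} = \frac{1}{9110259}$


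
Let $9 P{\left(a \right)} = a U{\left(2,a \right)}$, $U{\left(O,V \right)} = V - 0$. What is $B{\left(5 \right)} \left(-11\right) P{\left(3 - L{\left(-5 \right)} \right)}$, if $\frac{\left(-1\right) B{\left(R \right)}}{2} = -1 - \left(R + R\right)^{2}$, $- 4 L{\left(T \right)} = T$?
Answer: $- \frac{54439}{72} \approx -756.1$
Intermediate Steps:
$U{\left(O,V \right)} = V$ ($U{\left(O,V \right)} = V + 0 = V$)
$L{\left(T \right)} = - \frac{T}{4}$
$P{\left(a \right)} = \frac{a^{2}}{9}$ ($P{\left(a \right)} = \frac{a a}{9} = \frac{a^{2}}{9}$)
$B{\left(R \right)} = 2 + 8 R^{2}$ ($B{\left(R \right)} = - 2 \left(-1 - \left(R + R\right)^{2}\right) = - 2 \left(-1 - \left(2 R\right)^{2}\right) = - 2 \left(-1 - 4 R^{2}\right) = 2 + 8 R^{2}$)
$B{\left(5 \right)} \left(-11\right) P{\left(3 - L{\left(-5 \right)} \right)} = \left(2 + 8 \cdot 5^{2}\right) \left(-11\right) \frac{\left(3 - \left(- \frac{1}{4}\right) \left(-5\right)\right)^{2}}{9} = \left(2 + 8 \cdot 25\right) \left(-11\right) \frac{\left(3 - \frac{5}{4}\right)^{2}}{9} = \left(2 + 200\right) \left(-11\right) \frac{\left(3 - \frac{5}{4}\right)^{2}}{9} = 202 \left(-11\right) \frac{\left(\frac{7}{4}\right)^{2}}{9} = - 2222 \cdot \frac{1}{9} \cdot \frac{49}{16} = \left(-2222\right) \frac{49}{144} = - \frac{54439}{72}$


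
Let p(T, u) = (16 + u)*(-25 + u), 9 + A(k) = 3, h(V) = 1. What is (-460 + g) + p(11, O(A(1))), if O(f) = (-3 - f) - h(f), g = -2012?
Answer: -2886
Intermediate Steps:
A(k) = -6 (A(k) = -9 + 3 = -6)
O(f) = -4 - f (O(f) = (-3 - f) - 1*1 = (-3 - f) - 1 = -4 - f)
p(T, u) = (-25 + u)*(16 + u)
(-460 + g) + p(11, O(A(1))) = (-460 - 2012) + (-400 + (-4 - 1*(-6))² - 9*(-4 - 1*(-6))) = -2472 + (-400 + (-4 + 6)² - 9*(-4 + 6)) = -2472 + (-400 + 2² - 9*2) = -2472 + (-400 + 4 - 18) = -2472 - 414 = -2886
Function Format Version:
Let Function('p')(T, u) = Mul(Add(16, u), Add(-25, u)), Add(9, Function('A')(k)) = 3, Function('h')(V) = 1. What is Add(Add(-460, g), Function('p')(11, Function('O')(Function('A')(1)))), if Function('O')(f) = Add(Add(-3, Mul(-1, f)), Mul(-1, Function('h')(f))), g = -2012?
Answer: -2886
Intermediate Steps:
Function('A')(k) = -6 (Function('A')(k) = Add(-9, 3) = -6)
Function('O')(f) = Add(-4, Mul(-1, f)) (Function('O')(f) = Add(Add(-3, Mul(-1, f)), Mul(-1, 1)) = Add(Add(-3, Mul(-1, f)), -1) = Add(-4, Mul(-1, f)))
Function('p')(T, u) = Mul(Add(-25, u), Add(16, u))
Add(Add(-460, g), Function('p')(11, Function('O')(Function('A')(1)))) = Add(Add(-460, -2012), Add(-400, Pow(Add(-4, Mul(-1, -6)), 2), Mul(-9, Add(-4, Mul(-1, -6))))) = Add(-2472, Add(-400, Pow(Add(-4, 6), 2), Mul(-9, Add(-4, 6)))) = Add(-2472, Add(-400, Pow(2, 2), Mul(-9, 2))) = Add(-2472, Add(-400, 4, -18)) = Add(-2472, -414) = -2886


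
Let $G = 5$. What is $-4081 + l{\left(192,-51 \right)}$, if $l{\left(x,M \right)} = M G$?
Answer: $-4336$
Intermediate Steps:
$l{\left(x,M \right)} = 5 M$ ($l{\left(x,M \right)} = M 5 = 5 M$)
$-4081 + l{\left(192,-51 \right)} = -4081 + 5 \left(-51\right) = -4081 - 255 = -4336$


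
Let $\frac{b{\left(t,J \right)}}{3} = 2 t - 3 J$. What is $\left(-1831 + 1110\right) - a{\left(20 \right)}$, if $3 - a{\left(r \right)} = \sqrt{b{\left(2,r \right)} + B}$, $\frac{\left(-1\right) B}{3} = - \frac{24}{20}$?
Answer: $-724 + \frac{i \sqrt{4110}}{5} \approx -724.0 + 12.822 i$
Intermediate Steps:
$B = \frac{18}{5}$ ($B = - 3 \left(- \frac{24}{20}\right) = - 3 \left(\left(-24\right) \frac{1}{20}\right) = \left(-3\right) \left(- \frac{6}{5}\right) = \frac{18}{5} \approx 3.6$)
$b{\left(t,J \right)} = - 9 J + 6 t$ ($b{\left(t,J \right)} = 3 \left(2 t - 3 J\right) = 3 \left(- 3 J + 2 t\right) = - 9 J + 6 t$)
$a{\left(r \right)} = 3 - \sqrt{\frac{78}{5} - 9 r}$ ($a{\left(r \right)} = 3 - \sqrt{\left(- 9 r + 6 \cdot 2\right) + \frac{18}{5}} = 3 - \sqrt{\left(- 9 r + 12\right) + \frac{18}{5}} = 3 - \sqrt{\left(12 - 9 r\right) + \frac{18}{5}} = 3 - \sqrt{\frac{78}{5} - 9 r}$)
$\left(-1831 + 1110\right) - a{\left(20 \right)} = \left(-1831 + 1110\right) - \left(3 - \frac{\sqrt{390 - 4500}}{5}\right) = -721 - \left(3 - \frac{\sqrt{390 - 4500}}{5}\right) = -721 - \left(3 - \frac{\sqrt{-4110}}{5}\right) = -721 - \left(3 - \frac{i \sqrt{4110}}{5}\right) = -724 + \frac{i \sqrt{4110}}{5}$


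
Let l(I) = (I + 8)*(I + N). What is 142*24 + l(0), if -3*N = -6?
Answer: 3424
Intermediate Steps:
N = 2 (N = -1/3*(-6) = 2)
l(I) = (2 + I)*(8 + I) (l(I) = (I + 8)*(I + 2) = (8 + I)*(2 + I) = (2 + I)*(8 + I))
142*24 + l(0) = 142*24 + (16 + 0**2 + 10*0) = 3408 + (16 + 0 + 0) = 3408 + 16 = 3424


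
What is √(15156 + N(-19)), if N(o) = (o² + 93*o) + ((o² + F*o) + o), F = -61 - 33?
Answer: √15878 ≈ 126.01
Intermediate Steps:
F = -94
N(o) = 2*o² (N(o) = (o² + 93*o) + ((o² - 94*o) + o) = (o² + 93*o) + (o² - 93*o) = 2*o²)
√(15156 + N(-19)) = √(15156 + 2*(-19)²) = √(15156 + 2*361) = √(15156 + 722) = √15878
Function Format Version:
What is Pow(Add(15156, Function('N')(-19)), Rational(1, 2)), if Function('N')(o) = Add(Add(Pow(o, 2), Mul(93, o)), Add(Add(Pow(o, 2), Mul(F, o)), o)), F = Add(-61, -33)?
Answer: Pow(15878, Rational(1, 2)) ≈ 126.01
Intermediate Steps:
F = -94
Function('N')(o) = Mul(2, Pow(o, 2)) (Function('N')(o) = Add(Add(Pow(o, 2), Mul(93, o)), Add(Add(Pow(o, 2), Mul(-94, o)), o)) = Add(Add(Pow(o, 2), Mul(93, o)), Add(Pow(o, 2), Mul(-93, o))) = Mul(2, Pow(o, 2)))
Pow(Add(15156, Function('N')(-19)), Rational(1, 2)) = Pow(Add(15156, Mul(2, Pow(-19, 2))), Rational(1, 2)) = Pow(Add(15156, Mul(2, 361)), Rational(1, 2)) = Pow(Add(15156, 722), Rational(1, 2)) = Pow(15878, Rational(1, 2))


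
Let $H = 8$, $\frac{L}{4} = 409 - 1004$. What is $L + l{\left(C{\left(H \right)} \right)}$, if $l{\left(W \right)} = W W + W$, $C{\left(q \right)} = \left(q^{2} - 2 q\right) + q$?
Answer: $812$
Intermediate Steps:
$L = -2380$ ($L = 4 \left(409 - 1004\right) = 4 \left(-595\right) = -2380$)
$C{\left(q \right)} = q^{2} - q$
$l{\left(W \right)} = W + W^{2}$ ($l{\left(W \right)} = W^{2} + W = W + W^{2}$)
$L + l{\left(C{\left(H \right)} \right)} = -2380 + 8 \left(-1 + 8\right) \left(1 + 8 \left(-1 + 8\right)\right) = -2380 + 8 \cdot 7 \left(1 + 8 \cdot 7\right) = -2380 + 56 \left(1 + 56\right) = -2380 + 56 \cdot 57 = -2380 + 3192 = 812$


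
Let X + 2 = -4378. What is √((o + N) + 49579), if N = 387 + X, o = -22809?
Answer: √22777 ≈ 150.92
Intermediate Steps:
X = -4380 (X = -2 - 4378 = -4380)
N = -3993 (N = 387 - 4380 = -3993)
√((o + N) + 49579) = √((-22809 - 3993) + 49579) = √(-26802 + 49579) = √22777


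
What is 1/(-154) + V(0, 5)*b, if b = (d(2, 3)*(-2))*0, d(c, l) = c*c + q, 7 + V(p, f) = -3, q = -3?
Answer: -1/154 ≈ -0.0064935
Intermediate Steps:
V(p, f) = -10 (V(p, f) = -7 - 3 = -10)
d(c, l) = -3 + c**2 (d(c, l) = c*c - 3 = c**2 - 3 = -3 + c**2)
b = 0 (b = ((-3 + 2**2)*(-2))*0 = ((-3 + 4)*(-2))*0 = (1*(-2))*0 = -2*0 = 0)
1/(-154) + V(0, 5)*b = 1/(-154) - 10*0 = -1/154 + 0 = -1/154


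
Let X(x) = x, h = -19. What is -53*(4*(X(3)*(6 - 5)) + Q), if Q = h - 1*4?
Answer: 583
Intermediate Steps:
Q = -23 (Q = -19 - 1*4 = -19 - 4 = -23)
-53*(4*(X(3)*(6 - 5)) + Q) = -53*(4*(3*(6 - 5)) - 23) = -53*(4*(3*1) - 23) = -53*(4*3 - 23) = -53*(12 - 23) = -53*(-11) = 583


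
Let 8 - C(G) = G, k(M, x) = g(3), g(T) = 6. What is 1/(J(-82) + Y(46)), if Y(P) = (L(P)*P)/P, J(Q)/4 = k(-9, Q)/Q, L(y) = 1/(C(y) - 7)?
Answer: -1845/581 ≈ -3.1756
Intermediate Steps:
k(M, x) = 6
C(G) = 8 - G
L(y) = 1/(1 - y) (L(y) = 1/((8 - y) - 7) = 1/(1 - y))
J(Q) = 24/Q (J(Q) = 4*(6/Q) = 24/Q)
Y(P) = -1/(-1 + P) (Y(P) = ((-1/(-1 + P))*P)/P = (-P/(-1 + P))/P = -1/(-1 + P))
1/(J(-82) + Y(46)) = 1/(24/(-82) - 1/(-1 + 46)) = 1/(24*(-1/82) - 1/45) = 1/(-12/41 - 1*1/45) = 1/(-12/41 - 1/45) = 1/(-581/1845) = -1845/581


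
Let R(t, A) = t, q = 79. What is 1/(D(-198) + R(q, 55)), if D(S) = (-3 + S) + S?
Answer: -1/320 ≈ -0.0031250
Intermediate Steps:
D(S) = -3 + 2*S
1/(D(-198) + R(q, 55)) = 1/((-3 + 2*(-198)) + 79) = 1/((-3 - 396) + 79) = 1/(-399 + 79) = 1/(-320) = -1/320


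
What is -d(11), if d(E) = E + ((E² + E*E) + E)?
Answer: -264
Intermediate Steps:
d(E) = 2*E + 2*E² (d(E) = E + ((E² + E²) + E) = E + (2*E² + E) = E + (E + 2*E²) = 2*E + 2*E²)
-d(11) = -2*11*(1 + 11) = -2*11*12 = -1*264 = -264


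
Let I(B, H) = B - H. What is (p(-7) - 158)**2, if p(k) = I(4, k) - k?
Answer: 19600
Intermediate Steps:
p(k) = 4 - 2*k (p(k) = (4 - k) - k = 4 - 2*k)
(p(-7) - 158)**2 = ((4 - 2*(-7)) - 158)**2 = ((4 + 14) - 158)**2 = (18 - 158)**2 = (-140)**2 = 19600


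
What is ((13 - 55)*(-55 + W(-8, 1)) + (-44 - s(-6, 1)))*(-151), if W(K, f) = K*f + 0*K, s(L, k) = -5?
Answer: -393657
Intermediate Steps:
W(K, f) = K*f (W(K, f) = K*f + 0 = K*f)
((13 - 55)*(-55 + W(-8, 1)) + (-44 - s(-6, 1)))*(-151) = ((13 - 55)*(-55 - 8*1) + (-44 - 1*(-5)))*(-151) = (-42*(-55 - 8) + (-44 + 5))*(-151) = (-42*(-63) - 39)*(-151) = (2646 - 39)*(-151) = 2607*(-151) = -393657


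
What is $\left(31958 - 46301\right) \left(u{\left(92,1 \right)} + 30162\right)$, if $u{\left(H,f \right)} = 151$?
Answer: $-434779359$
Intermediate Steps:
$\left(31958 - 46301\right) \left(u{\left(92,1 \right)} + 30162\right) = \left(31958 - 46301\right) \left(151 + 30162\right) = \left(-14343\right) 30313 = -434779359$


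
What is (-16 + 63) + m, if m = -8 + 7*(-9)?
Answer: -24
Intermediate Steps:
m = -71 (m = -8 - 63 = -71)
(-16 + 63) + m = (-16 + 63) - 71 = 47 - 71 = -24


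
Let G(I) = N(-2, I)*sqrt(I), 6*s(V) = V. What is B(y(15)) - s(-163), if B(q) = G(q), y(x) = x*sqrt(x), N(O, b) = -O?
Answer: 163/6 + 2*15**(3/4) ≈ 42.411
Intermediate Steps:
s(V) = V/6
y(x) = x**(3/2)
G(I) = 2*sqrt(I) (G(I) = (-1*(-2))*sqrt(I) = 2*sqrt(I))
B(q) = 2*sqrt(q)
B(y(15)) - s(-163) = 2*sqrt(15**(3/2)) - (-163)/6 = 2*sqrt(15*sqrt(15)) - 1*(-163/6) = 2*15**(3/4) + 163/6 = 163/6 + 2*15**(3/4)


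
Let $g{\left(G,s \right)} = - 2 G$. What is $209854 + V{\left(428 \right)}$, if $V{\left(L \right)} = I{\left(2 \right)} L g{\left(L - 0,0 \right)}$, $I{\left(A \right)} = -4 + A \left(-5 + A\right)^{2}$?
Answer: $-4919298$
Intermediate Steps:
$V{\left(L \right)} = - 28 L^{2}$ ($V{\left(L \right)} = \left(-4 + 2 \left(-5 + 2\right)^{2}\right) L \left(- 2 \left(L - 0\right)\right) = \left(-4 + 2 \left(-3\right)^{2}\right) L \left(- 2 \left(L + 0\right)\right) = \left(-4 + 2 \cdot 9\right) L \left(- 2 L\right) = \left(-4 + 18\right) L \left(- 2 L\right) = 14 L \left(- 2 L\right) = - 28 L^{2}$)
$209854 + V{\left(428 \right)} = 209854 - 28 \cdot 428^{2} = 209854 - 5129152 = -4919298$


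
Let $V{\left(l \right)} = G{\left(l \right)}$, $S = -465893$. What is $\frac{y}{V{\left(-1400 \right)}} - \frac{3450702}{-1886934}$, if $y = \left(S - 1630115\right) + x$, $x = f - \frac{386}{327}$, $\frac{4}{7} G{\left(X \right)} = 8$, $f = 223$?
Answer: $- \frac{30789089006569}{205675806} \approx -1.497 \cdot 10^{5}$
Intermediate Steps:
$G{\left(X \right)} = 14$ ($G{\left(X \right)} = \frac{7}{4} \cdot 8 = 14$)
$V{\left(l \right)} = 14$
$x = \frac{72535}{327}$ ($x = 223 - \frac{386}{327} = \frac{72535}{327} \approx 221.82$)
$y = - \frac{685322081}{327}$ ($y = \left(-465893 - 1630115\right) + \frac{72535}{327} = -2096008 + \frac{72535}{327} = - \frac{685322081}{327} \approx -2.0958 \cdot 10^{6}$)
$\frac{y}{V{\left(-1400 \right)}} - \frac{3450702}{-1886934} = - \frac{685322081}{327 \cdot 14} - \frac{3450702}{-1886934} = \left(- \frac{685322081}{327}\right) \frac{1}{14} - - \frac{575117}{314489} = - \frac{685322081}{4578} + \frac{575117}{314489} = - \frac{30789089006569}{205675806}$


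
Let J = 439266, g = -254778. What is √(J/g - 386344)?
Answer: I*√696622435783629/42463 ≈ 621.57*I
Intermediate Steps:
√(J/g - 386344) = √(439266/(-254778) - 386344) = √(439266*(-1/254778) - 386344) = √(-73211/42463 - 386344) = √(-16405398483/42463) = I*√696622435783629/42463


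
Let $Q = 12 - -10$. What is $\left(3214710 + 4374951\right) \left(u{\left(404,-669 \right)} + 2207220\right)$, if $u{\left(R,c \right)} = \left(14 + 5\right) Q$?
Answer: $16755224030718$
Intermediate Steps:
$Q = 22$ ($Q = 12 + 10 = 22$)
$u{\left(R,c \right)} = 418$ ($u{\left(R,c \right)} = \left(14 + 5\right) 22 = 19 \cdot 22 = 418$)
$\left(3214710 + 4374951\right) \left(u{\left(404,-669 \right)} + 2207220\right) = \left(3214710 + 4374951\right) \left(418 + 2207220\right) = 7589661 \cdot 2207638 = 16755224030718$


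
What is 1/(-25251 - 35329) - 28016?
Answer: -1697209281/60580 ≈ -28016.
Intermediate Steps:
1/(-25251 - 35329) - 28016 = 1/(-60580) - 28016 = -1/60580 - 28016 = -1697209281/60580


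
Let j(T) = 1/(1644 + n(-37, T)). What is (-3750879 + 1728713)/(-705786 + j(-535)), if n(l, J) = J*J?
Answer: 582118904254/203173910033 ≈ 2.8651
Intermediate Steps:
n(l, J) = J²
j(T) = 1/(1644 + T²)
(-3750879 + 1728713)/(-705786 + j(-535)) = (-3750879 + 1728713)/(-705786 + 1/(1644 + (-535)²)) = -2022166/(-705786 + 1/(1644 + 286225)) = -2022166/(-705786 + 1/287869) = -2022166/(-203173910033/287869) = -2022166*(-287869/203173910033) = 582118904254/203173910033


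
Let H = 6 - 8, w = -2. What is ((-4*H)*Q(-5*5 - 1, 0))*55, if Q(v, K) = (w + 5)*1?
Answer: 1320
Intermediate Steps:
H = -2
Q(v, K) = 3 (Q(v, K) = (-2 + 5)*1 = 3*1 = 3)
((-4*H)*Q(-5*5 - 1, 0))*55 = (-4*(-2)*3)*55 = (8*3)*55 = 24*55 = 1320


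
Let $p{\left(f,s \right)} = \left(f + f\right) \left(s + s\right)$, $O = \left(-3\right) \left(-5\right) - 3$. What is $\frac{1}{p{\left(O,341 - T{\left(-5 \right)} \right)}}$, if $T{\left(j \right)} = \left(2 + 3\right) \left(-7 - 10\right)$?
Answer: $\frac{1}{20448} \approx 4.8905 \cdot 10^{-5}$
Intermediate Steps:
$T{\left(j \right)} = -85$ ($T{\left(j \right)} = 5 \left(-17\right) = -85$)
$O = 12$ ($O = 15 - 3 = 12$)
$p{\left(f,s \right)} = 4 f s$ ($p{\left(f,s \right)} = 2 f 2 s = 4 f s$)
$\frac{1}{p{\left(O,341 - T{\left(-5 \right)} \right)}} = \frac{1}{4 \cdot 12 \left(341 - -85\right)} = \frac{1}{4 \cdot 12 \left(341 + 85\right)} = \frac{1}{4 \cdot 12 \cdot 426} = \frac{1}{20448}$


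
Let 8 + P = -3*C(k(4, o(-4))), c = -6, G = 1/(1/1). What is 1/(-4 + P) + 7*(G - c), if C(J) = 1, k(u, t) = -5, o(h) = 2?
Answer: 734/15 ≈ 48.933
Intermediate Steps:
G = 1 (G = 1/1 = 1)
P = -11 (P = -8 - 3*1 = -8 - 3 = -11)
1/(-4 + P) + 7*(G - c) = 1/(-4 - 11) + 7*(1 - 1*(-6)) = 1/(-15) + 7*(1 + 6) = -1/15 + 7*7 = -1/15 + 49 = 734/15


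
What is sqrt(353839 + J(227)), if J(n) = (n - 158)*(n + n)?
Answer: sqrt(385165) ≈ 620.62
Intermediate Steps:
J(n) = 2*n*(-158 + n) (J(n) = (-158 + n)*(2*n) = 2*n*(-158 + n))
sqrt(353839 + J(227)) = sqrt(353839 + 2*227*(-158 + 227)) = sqrt(353839 + 2*227*69) = sqrt(353839 + 31326) = sqrt(385165)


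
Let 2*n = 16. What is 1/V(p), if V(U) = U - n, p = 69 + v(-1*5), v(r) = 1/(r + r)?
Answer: 10/609 ≈ 0.016420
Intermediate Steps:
n = 8 (n = (1/2)*16 = 8)
v(r) = 1/(2*r)
p = 689/10 (p = 69 + 1/(2*((-1*5))) = 69 + (1/2)/(-5) = 69 + (1/2)*(-1/5) = 69 - 1/10 = 689/10 ≈ 68.900)
V(U) = -8 + U (V(U) = U - 1*8 = U - 8 = -8 + U)
1/V(p) = 1/(-8 + 689/10) = 1/(609/10) = 10/609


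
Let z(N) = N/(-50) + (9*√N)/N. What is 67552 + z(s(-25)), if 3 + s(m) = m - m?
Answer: 3377603/50 - 3*I*√3 ≈ 67552.0 - 5.1962*I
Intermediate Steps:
s(m) = -3 (s(m) = -3 + (m - m) = -3 + 0 = -3)
z(N) = 9/√N - N/50 (z(N) = N*(-1/50) + 9/√N = -N/50 + 9/√N = 9/√N - N/50)
67552 + z(s(-25)) = 67552 + (9/√(-3) - 1/50*(-3)) = 67552 + (9*(-I*√3/3) + 3/50) = 67552 + (-3*I*√3 + 3/50) = 67552 + (3/50 - 3*I*√3) = 3377603/50 - 3*I*√3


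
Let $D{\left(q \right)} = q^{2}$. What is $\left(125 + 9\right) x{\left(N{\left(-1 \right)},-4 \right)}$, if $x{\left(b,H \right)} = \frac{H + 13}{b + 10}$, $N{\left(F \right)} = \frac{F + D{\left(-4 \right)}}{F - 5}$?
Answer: $\frac{804}{5} \approx 160.8$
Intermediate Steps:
$N{\left(F \right)} = \frac{16 + F}{-5 + F}$ ($N{\left(F \right)} = \frac{F + \left(-4\right)^{2}}{F - 5} = \frac{F + 16}{-5 + F} = \frac{16 + F}{-5 + F}$)
$x{\left(b,H \right)} = \frac{13 + H}{10 + b}$
$\left(125 + 9\right) x{\left(N{\left(-1 \right)},-4 \right)} = \left(125 + 9\right) \frac{13 - 4}{10 + \frac{16 - 1}{-5 - 1}} = 134 \frac{1}{10 + \frac{1}{-6} \cdot 15} \cdot 9 = 134 \frac{1}{10 - \frac{5}{2}} \cdot 9 = 134 \frac{1}{\frac{15}{2}} \cdot 9 = 134 \cdot \frac{2}{15} \cdot 9 = 134 \cdot \frac{6}{5} = \frac{804}{5}$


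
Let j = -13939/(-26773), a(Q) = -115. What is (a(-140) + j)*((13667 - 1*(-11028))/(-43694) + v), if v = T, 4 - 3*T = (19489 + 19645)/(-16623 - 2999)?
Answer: -941370534246574/5738549370841 ≈ -164.04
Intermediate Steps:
T = 58811/29433 (T = 4/3 - (19489 + 19645)/(3*(-16623 - 2999)) = 4/3 - 39134/(3*(-19622)) = 4/3 - 39134*(-1)/(3*19622) = 4/3 - ⅓*(-19567/9811) = 4/3 + 19567/29433 = 58811/29433 ≈ 1.9981)
v = 58811/29433 ≈ 1.9981
j = 13939/26773 (j = -13939*(-1/26773) = 13939/26773 ≈ 0.52064)
(a(-140) + j)*((13667 - 1*(-11028))/(-43694) + v) = (-115 + 13939/26773)*((13667 - 1*(-11028))/(-43694) + 58811/29433) = -3064956*((13667 + 11028)*(-1/43694) + 58811/29433)/26773 = -3064956*(24695*(-1/43694) + 58811/29433)/26773 = -3064956*(-24695/43694 + 58811/29433)/26773 = -3064956/26773*1842839899/1286045502 = -941370534246574/5738549370841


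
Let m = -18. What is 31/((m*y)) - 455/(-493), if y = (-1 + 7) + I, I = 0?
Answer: 33857/53244 ≈ 0.63588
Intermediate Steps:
y = 6 (y = (-1 + 7) + 0 = 6 + 0 = 6)
31/((m*y)) - 455/(-493) = 31/((-18*6)) - 455/(-493) = 31/(-108) - 455*(-1/493) = 31*(-1/108) + 455/493 = -31/108 + 455/493 = 33857/53244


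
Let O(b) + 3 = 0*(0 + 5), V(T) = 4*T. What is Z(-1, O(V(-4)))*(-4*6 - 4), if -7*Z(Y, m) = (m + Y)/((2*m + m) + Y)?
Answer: 8/5 ≈ 1.6000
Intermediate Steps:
O(b) = -3 (O(b) = -3 + 0*(0 + 5) = -3 + 0*5 = -3 + 0 = -3)
Z(Y, m) = -(Y + m)/(7*(Y + 3*m)) (Z(Y, m) = -(m + Y)/(7*((2*m + m) + Y)) = -(Y + m)/(7*(3*m + Y)) = -(Y + m)/(7*(Y + 3*m)))
Z(-1, O(V(-4)))*(-4*6 - 4) = ((-1*(-1) - 1*(-3))/(7*(-1 + 3*(-3))))*(-4*6 - 4) = ((1 + 3)/(7*(-1 - 9)))*(-24 - 4) = ((⅐)*4/(-10))*(-28) = ((⅐)*(-⅒)*4)*(-28) = -2/35*(-28) = 8/5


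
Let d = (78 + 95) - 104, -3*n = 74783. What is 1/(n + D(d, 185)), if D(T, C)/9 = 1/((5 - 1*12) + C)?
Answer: -534/13311347 ≈ -4.0116e-5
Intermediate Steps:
n = -74783/3 (n = -⅓*74783 = -74783/3 ≈ -24928.)
d = 69 (d = 173 - 104 = 69)
D(T, C) = 9/(-7 + C) (D(T, C) = 9/((5 - 1*12) + C) = 9/((5 - 12) + C) = 9/(-7 + C))
1/(n + D(d, 185)) = 1/(-74783/3 + 9/(-7 + 185)) = 1/(-74783/3 + 9/178) = 1/(-13311347/534) = -534/13311347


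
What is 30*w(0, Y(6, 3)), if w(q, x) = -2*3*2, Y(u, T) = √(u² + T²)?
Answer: -360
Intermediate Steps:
Y(u, T) = √(T² + u²)
w(q, x) = -12 (w(q, x) = -6*2 = -12)
30*w(0, Y(6, 3)) = 30*(-12) = -360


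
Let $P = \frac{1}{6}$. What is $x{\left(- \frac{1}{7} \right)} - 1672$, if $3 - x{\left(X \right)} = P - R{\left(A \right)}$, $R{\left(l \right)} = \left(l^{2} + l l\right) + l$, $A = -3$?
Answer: $- \frac{9925}{6} \approx -1654.2$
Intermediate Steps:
$P = \frac{1}{6} \approx 0.16667$
$R{\left(l \right)} = l + 2 l^{2}$ ($R{\left(l \right)} = \left(l^{2} + l^{2}\right) + l = 2 l^{2} + l = l + 2 l^{2}$)
$x{\left(X \right)} = \frac{107}{6}$ ($x{\left(X \right)} = 3 - \left(\frac{1}{6} - - 3 \left(1 + 2 \left(-3\right)\right)\right) = 3 - \left(\frac{1}{6} - - 3 \left(1 - 6\right)\right) = 3 - \left(\frac{1}{6} - \left(-3\right) \left(-5\right)\right) = 3 - \left(\frac{1}{6} - 15\right) = 3 - - \frac{89}{6} = 3 + \frac{89}{6} = \frac{107}{6}$)
$x{\left(- \frac{1}{7} \right)} - 1672 = \frac{107}{6} - 1672 = - \frac{9925}{6}$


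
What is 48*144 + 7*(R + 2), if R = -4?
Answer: 6898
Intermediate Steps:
48*144 + 7*(R + 2) = 48*144 + 7*(-4 + 2) = 6912 + 7*(-2) = 6912 - 14 = 6898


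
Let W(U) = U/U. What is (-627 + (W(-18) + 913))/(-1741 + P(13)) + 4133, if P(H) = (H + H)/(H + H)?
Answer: 7191133/1740 ≈ 4132.8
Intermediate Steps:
W(U) = 1
P(H) = 1 (P(H) = (2*H)/((2*H)) = (2*H)*(1/(2*H)) = 1)
(-627 + (W(-18) + 913))/(-1741 + P(13)) + 4133 = (-627 + (1 + 913))/(-1741 + 1) + 4133 = (-627 + 914)/(-1740) + 4133 = 287*(-1/1740) + 4133 = -287/1740 + 4133 = 7191133/1740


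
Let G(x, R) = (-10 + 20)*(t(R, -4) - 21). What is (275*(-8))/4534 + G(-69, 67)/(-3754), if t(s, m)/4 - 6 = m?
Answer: -1917345/4255159 ≈ -0.45059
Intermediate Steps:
t(s, m) = 24 + 4*m
G(x, R) = -130 (G(x, R) = (-10 + 20)*((24 + 4*(-4)) - 21) = 10*((24 - 16) - 21) = 10*(8 - 21) = 10*(-13) = -130)
(275*(-8))/4534 + G(-69, 67)/(-3754) = (275*(-8))/4534 - 130/(-3754) = -2200*1/4534 - 130*(-1/3754) = -1100/2267 + 65/1877 = -1917345/4255159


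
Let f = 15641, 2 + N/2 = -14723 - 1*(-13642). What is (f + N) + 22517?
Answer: 35992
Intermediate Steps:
N = -2166 (N = -4 + 2*(-14723 - 1*(-13642)) = -4 + 2*(-14723 + 13642) = -4 + 2*(-1081) = -4 - 2162 = -2166)
(f + N) + 22517 = (15641 - 2166) + 22517 = 13475 + 22517 = 35992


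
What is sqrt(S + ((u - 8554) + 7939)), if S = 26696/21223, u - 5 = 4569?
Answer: sqrt(1783762440319)/21223 ≈ 62.931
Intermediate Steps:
u = 4574 (u = 5 + 4569 = 4574)
S = 26696/21223 (S = 26696*(1/21223) = 26696/21223 ≈ 1.2579)
sqrt(S + ((u - 8554) + 7939)) = sqrt(26696/21223 + ((4574 - 8554) + 7939)) = sqrt(26696/21223 + (-3980 + 7939)) = sqrt(26696/21223 + 3959) = sqrt(84048553/21223) = sqrt(1783762440319)/21223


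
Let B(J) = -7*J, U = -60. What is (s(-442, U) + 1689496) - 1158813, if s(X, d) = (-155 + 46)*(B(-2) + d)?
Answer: 535697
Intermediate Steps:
s(X, d) = -1526 - 109*d (s(X, d) = (-155 + 46)*(-7*(-2) + d) = -109*(14 + d) = -1526 - 109*d)
(s(-442, U) + 1689496) - 1158813 = ((-1526 - 109*(-60)) + 1689496) - 1158813 = ((-1526 + 6540) + 1689496) - 1158813 = (5014 + 1689496) - 1158813 = 1694510 - 1158813 = 535697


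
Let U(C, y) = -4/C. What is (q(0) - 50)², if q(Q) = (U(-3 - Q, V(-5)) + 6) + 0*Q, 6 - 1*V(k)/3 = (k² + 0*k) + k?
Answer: 16384/9 ≈ 1820.4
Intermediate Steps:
V(k) = 18 - 3*k - 3*k² (V(k) = 18 - 3*((k² + 0*k) + k) = 18 - 3*((k² + 0) + k) = 18 - 3*(k² + k) = 18 - 3*(k + k²) = 18 + (-3*k - 3*k²) = 18 - 3*k - 3*k²)
q(Q) = 6 - 4/(-3 - Q) (q(Q) = (-4/(-3 - Q) + 6) + 0*Q = (6 - 4/(-3 - Q)) + 0 = 6 - 4/(-3 - Q))
(q(0) - 50)² = (2*(11 + 3*0)/(3 + 0) - 50)² = (2*(11 + 0)/3 - 50)² = (2*(⅓)*11 - 50)² = (22/3 - 50)² = (-128/3)² = 16384/9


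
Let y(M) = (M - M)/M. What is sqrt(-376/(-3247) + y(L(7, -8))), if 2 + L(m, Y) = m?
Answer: 2*sqrt(305218)/3247 ≈ 0.34029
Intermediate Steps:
L(m, Y) = -2 + m
y(M) = 0 (y(M) = 0/M = 0)
sqrt(-376/(-3247) + y(L(7, -8))) = sqrt(-376/(-3247) + 0) = sqrt(-376*(-1/3247) + 0) = sqrt(376/3247 + 0) = sqrt(376/3247) = 2*sqrt(305218)/3247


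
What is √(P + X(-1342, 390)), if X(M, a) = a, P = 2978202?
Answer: 4*√186162 ≈ 1725.9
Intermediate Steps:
√(P + X(-1342, 390)) = √(2978202 + 390) = √2978592 = 4*√186162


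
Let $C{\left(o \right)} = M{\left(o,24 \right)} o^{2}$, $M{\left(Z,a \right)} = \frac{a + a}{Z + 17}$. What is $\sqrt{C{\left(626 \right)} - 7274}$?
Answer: $\frac{\sqrt{9087432838}}{643} \approx 148.26$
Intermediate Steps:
$M{\left(Z,a \right)} = \frac{2 a}{17 + Z}$
$C{\left(o \right)} = \frac{48 o^{2}}{17 + o}$ ($C{\left(o \right)} = 2 \cdot 24 \frac{1}{17 + o} o^{2} = \frac{48}{17 + o} o^{2} = \frac{48 o^{2}}{17 + o}$)
$\sqrt{C{\left(626 \right)} - 7274} = \sqrt{\frac{48 \cdot 626^{2}}{17 + 626} - 7274} = \sqrt{48 \cdot 391876 \cdot \frac{1}{643} - 7274} = \sqrt{\frac{18810048}{643} - 7274} = \sqrt{\frac{14132866}{643}} = \frac{\sqrt{9087432838}}{643}$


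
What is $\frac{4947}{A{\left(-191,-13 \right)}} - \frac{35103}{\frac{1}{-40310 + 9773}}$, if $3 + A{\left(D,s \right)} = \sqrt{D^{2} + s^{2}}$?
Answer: $\frac{39276964950192}{36641} + \frac{24735 \sqrt{1466}}{36641} \approx 1.0719 \cdot 10^{9}$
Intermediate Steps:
$A{\left(D,s \right)} = -3 + \sqrt{D^{2} + s^{2}}$
$\frac{4947}{A{\left(-191,-13 \right)}} - \frac{35103}{\frac{1}{-40310 + 9773}} = \frac{4947}{-3 + \sqrt{\left(-191\right)^{2} + \left(-13\right)^{2}}} - \frac{35103}{\frac{1}{-40310 + 9773}} = \frac{4947}{-3 + \sqrt{36481 + 169}} - \frac{35103}{\frac{1}{-30537}} = \frac{4947}{-3 + \sqrt{36650}} - \frac{35103}{- \frac{1}{30537}} = \frac{4947}{-3 + 5 \sqrt{1466}} - -1071940311 = \frac{4947}{-3 + 5 \sqrt{1466}} + 1071940311 = 1071940311 + \frac{4947}{-3 + 5 \sqrt{1466}}$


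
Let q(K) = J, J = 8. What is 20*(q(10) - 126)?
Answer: -2360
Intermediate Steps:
q(K) = 8
20*(q(10) - 126) = 20*(8 - 126) = 20*(-118) = -2360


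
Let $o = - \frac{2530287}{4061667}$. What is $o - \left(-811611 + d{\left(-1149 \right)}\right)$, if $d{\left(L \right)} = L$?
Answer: $\frac{1100385980211}{1353889} \approx 8.1276 \cdot 10^{5}$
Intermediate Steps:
$o = - \frac{843429}{1353889}$ ($o = \left(-2530287\right) \frac{1}{4061667} = - \frac{843429}{1353889} \approx -0.62297$)
$o - \left(-811611 + d{\left(-1149 \right)}\right) = - \frac{843429}{1353889} + \left(811611 - -1149\right) = - \frac{843429}{1353889} + \left(811611 + 1149\right) = - \frac{843429}{1353889} + 812760 = \frac{1100385980211}{1353889}$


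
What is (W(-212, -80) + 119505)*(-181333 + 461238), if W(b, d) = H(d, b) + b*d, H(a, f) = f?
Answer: 38137895965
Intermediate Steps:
W(b, d) = b + b*d
(W(-212, -80) + 119505)*(-181333 + 461238) = (-212*(1 - 80) + 119505)*(-181333 + 461238) = (-212*(-79) + 119505)*279905 = (16748 + 119505)*279905 = 136253*279905 = 38137895965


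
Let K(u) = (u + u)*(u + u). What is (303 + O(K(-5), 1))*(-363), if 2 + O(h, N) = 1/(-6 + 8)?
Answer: -218889/2 ≈ -1.0944e+5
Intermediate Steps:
K(u) = 4*u² (K(u) = (2*u)*(2*u) = 4*u²)
O(h, N) = -3/2 (O(h, N) = -2 + 1/(-6 + 8) = -2 + 1/2 = -2 + ½ = -3/2)
(303 + O(K(-5), 1))*(-363) = (303 - 3/2)*(-363) = (603/2)*(-363) = -218889/2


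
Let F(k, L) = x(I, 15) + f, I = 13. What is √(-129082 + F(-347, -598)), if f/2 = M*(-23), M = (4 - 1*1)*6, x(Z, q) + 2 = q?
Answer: 3*I*√14433 ≈ 360.41*I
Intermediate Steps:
x(Z, q) = -2 + q
M = 18 (M = (4 - 1)*6 = 3*6 = 18)
f = -828 (f = 2*(18*(-23)) = 2*(-414) = -828)
F(k, L) = -815 (F(k, L) = (-2 + 15) - 828 = 13 - 828 = -815)
√(-129082 + F(-347, -598)) = √(-129082 - 815) = √(-129897) = 3*I*√14433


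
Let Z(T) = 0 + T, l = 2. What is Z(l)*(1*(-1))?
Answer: -2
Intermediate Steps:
Z(T) = T
Z(l)*(1*(-1)) = 2*(1*(-1)) = 2*(-1) = -2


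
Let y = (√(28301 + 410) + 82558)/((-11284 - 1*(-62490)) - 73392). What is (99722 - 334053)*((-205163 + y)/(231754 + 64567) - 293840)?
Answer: 226335735122053038098/3287088853 + 234331*√28711/6574177706 ≈ 6.8856e+10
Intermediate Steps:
y = -41279/11093 - √28711/22186 (y = (√28711 + 82558)/((-11284 + 62490) - 73392) = (82558 + √28711)/(51206 - 73392) = (82558 + √28711)/(-22186) = (82558 + √28711)*(-1/22186) = -41279/11093 - √28711/22186 ≈ -3.7288)
(99722 - 334053)*((-205163 + y)/(231754 + 64567) - 293840) = (99722 - 334053)*((-205163 + (-41279/11093 - √28711/22186))/(231754 + 64567) - 293840) = -234331*((-2275914438/11093 - √28711/22186)/296321 - 293840) = -234331*((-2275914438/11093 - √28711/22186)*(1/296321) - 293840) = -234331*((-2275914438/3287088853 - √28711/6574177706) - 293840) = -234331*(-965880464479958/3287088853 - √28711/6574177706) = 226335735122053038098/3287088853 + 234331*√28711/6574177706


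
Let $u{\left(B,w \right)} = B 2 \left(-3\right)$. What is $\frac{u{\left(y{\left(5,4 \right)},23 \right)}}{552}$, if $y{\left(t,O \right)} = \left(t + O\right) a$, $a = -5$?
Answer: $\frac{45}{92} \approx 0.48913$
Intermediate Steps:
$y{\left(t,O \right)} = - 5 O - 5 t$ ($y{\left(t,O \right)} = \left(t + O\right) \left(-5\right) = \left(O + t\right) \left(-5\right) = - 5 O - 5 t$)
$u{\left(B,w \right)} = - 6 B$ ($u{\left(B,w \right)} = 2 B \left(-3\right) = - 6 B$)
$\frac{u{\left(y{\left(5,4 \right)},23 \right)}}{552} = \frac{\left(-6\right) \left(\left(-5\right) 4 - 25\right)}{552} = - 6 \left(-20 - 25\right) \frac{1}{552} = \left(-6\right) \left(-45\right) \frac{1}{552} = 270 \cdot \frac{1}{552} = \frac{45}{92}$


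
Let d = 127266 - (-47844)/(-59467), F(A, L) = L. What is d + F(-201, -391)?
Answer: 7544827781/59467 ≈ 1.2687e+5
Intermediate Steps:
d = 7568079378/59467 (d = 127266 - (-47844)*(-1)/59467 = 127266 - 1*47844/59467 = 127266 - 47844/59467 = 7568079378/59467 ≈ 1.2727e+5)
d + F(-201, -391) = 7568079378/59467 - 391 = 7544827781/59467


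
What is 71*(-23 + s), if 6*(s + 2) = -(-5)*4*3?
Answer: -1065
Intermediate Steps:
s = 8 (s = -2 + (-(-5)*4*3)/6 = -2 + (-1*(-20)*3)/6 = -2 + (20*3)/6 = -2 + (⅙)*60 = -2 + 10 = 8)
71*(-23 + s) = 71*(-23 + 8) = 71*(-15) = -1065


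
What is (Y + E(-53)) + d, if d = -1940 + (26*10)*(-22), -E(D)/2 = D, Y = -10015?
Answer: -17569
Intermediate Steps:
E(D) = -2*D
d = -7660 (d = -1940 + 260*(-22) = -1940 - 5720 = -7660)
(Y + E(-53)) + d = (-10015 - 2*(-53)) - 7660 = (-10015 + 106) - 7660 = -9909 - 7660 = -17569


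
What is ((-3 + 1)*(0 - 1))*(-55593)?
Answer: -111186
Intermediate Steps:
((-3 + 1)*(0 - 1))*(-55593) = -2*(-1)*(-55593) = 2*(-55593) = -111186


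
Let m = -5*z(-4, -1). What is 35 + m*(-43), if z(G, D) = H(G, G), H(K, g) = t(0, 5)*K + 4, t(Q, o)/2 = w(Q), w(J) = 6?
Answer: -9425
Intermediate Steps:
t(Q, o) = 12 (t(Q, o) = 2*6 = 12)
H(K, g) = 4 + 12*K (H(K, g) = 12*K + 4 = 4 + 12*K)
z(G, D) = 4 + 12*G
m = 220 (m = -5*(4 + 12*(-4)) = -5*(4 - 48) = -5*(-44) = 220)
35 + m*(-43) = 35 + 220*(-43) = 35 - 9460 = -9425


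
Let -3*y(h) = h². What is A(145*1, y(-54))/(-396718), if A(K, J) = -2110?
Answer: 1055/198359 ≈ 0.0053186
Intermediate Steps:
y(h) = -h²/3
A(145*1, y(-54))/(-396718) = -2110/(-396718) = -2110*(-1/396718) = 1055/198359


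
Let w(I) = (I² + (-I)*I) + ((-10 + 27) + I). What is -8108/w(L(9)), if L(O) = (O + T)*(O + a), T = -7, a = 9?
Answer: -8108/53 ≈ -152.98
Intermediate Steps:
L(O) = (-7 + O)*(9 + O) (L(O) = (O - 7)*(O + 9) = (-7 + O)*(9 + O))
w(I) = 17 + I (w(I) = (I² - I²) + (17 + I) = 0 + (17 + I) = 17 + I)
-8108/w(L(9)) = -8108/(17 + (-63 + 9² + 2*9)) = -8108/(17 + (-63 + 81 + 18)) = -8108/(17 + 36) = -8108/53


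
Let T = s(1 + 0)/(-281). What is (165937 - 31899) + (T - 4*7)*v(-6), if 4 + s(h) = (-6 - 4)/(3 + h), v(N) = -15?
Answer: 75565201/562 ≈ 1.3446e+5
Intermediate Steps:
s(h) = -4 - 10/(3 + h) (s(h) = -4 + (-6 - 4)/(3 + h) = -4 - 10/(3 + h))
T = 13/562 (T = (2*(-11 - 2*(1 + 0))/(3 + (1 + 0)))/(-281) = (2*(-11 - 2*1)/(3 + 1))*(-1/281) = (2*(-11 - 2)/4)*(-1/281) = (2*(1/4)*(-13))*(-1/281) = -13/2*(-1/281) = 13/562 ≈ 0.023132)
(165937 - 31899) + (T - 4*7)*v(-6) = (165937 - 31899) + (13/562 - 4*7)*(-15) = 134038 + (13/562 - 28)*(-15) = 134038 - 15723/562*(-15) = 134038 + 235845/562 = 75565201/562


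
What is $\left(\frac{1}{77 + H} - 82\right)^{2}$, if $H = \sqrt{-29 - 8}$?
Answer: $\frac{- 39605181 i + 1035332 \sqrt{37}}{2 \left(- 2946 i + 77 \sqrt{37}\right)} \approx 6721.9 + 0.16718 i$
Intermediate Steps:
$H = i \sqrt{37}$ ($H = \sqrt{-37} = i \sqrt{37} \approx 6.0828 i$)
$\left(\frac{1}{77 + H} - 82\right)^{2} = \left(\frac{1}{77 + i \sqrt{37}} - 82\right)^{2} = \left(-82 + \frac{1}{77 + i \sqrt{37}}\right)^{2}$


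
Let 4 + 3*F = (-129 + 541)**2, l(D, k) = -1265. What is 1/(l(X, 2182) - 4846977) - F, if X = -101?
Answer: -274313532361/4848242 ≈ -56580.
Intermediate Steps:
F = 56580 (F = -4/3 + (-129 + 541)**2/3 = -4/3 + (1/3)*412**2 = -4/3 + (1/3)*169744 = -4/3 + 169744/3 = 56580)
1/(l(X, 2182) - 4846977) - F = 1/(-1265 - 4846977) - 1*56580 = 1/(-4848242) - 56580 = -1/4848242 - 56580 = -274313532361/4848242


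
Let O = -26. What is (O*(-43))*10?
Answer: 11180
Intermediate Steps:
(O*(-43))*10 = -26*(-43)*10 = 1118*10 = 11180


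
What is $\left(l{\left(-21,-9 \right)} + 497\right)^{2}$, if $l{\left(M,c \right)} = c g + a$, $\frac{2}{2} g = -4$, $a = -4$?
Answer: $279841$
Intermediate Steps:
$g = -4$
$l{\left(M,c \right)} = -4 - 4 c$ ($l{\left(M,c \right)} = c \left(-4\right) - 4 = - 4 c - 4 = -4 - 4 c$)
$\left(l{\left(-21,-9 \right)} + 497\right)^{2} = \left(\left(-4 - -36\right) + 497\right)^{2} = \left(\left(-4 + 36\right) + 497\right)^{2} = \left(32 + 497\right)^{2} = 529^{2} = 279841$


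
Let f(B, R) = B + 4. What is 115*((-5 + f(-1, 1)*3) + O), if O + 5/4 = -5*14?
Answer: -30935/4 ≈ -7733.8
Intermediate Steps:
O = -285/4 (O = -5/4 - 5*14 = -5/4 - 70 = -285/4 ≈ -71.250)
f(B, R) = 4 + B
115*((-5 + f(-1, 1)*3) + O) = 115*((-5 + (4 - 1)*3) - 285/4) = 115*((-5 + 3*3) - 285/4) = 115*((-5 + 9) - 285/4) = 115*(4 - 285/4) = 115*(-269/4) = -30935/4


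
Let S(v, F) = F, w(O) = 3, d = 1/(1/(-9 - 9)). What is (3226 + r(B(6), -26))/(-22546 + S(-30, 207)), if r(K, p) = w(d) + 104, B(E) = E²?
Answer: -3333/22339 ≈ -0.14920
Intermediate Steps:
d = -18 (d = 1/(1/(-18)) = 1/(-1/18) = -18)
r(K, p) = 107 (r(K, p) = 3 + 104 = 107)
(3226 + r(B(6), -26))/(-22546 + S(-30, 207)) = (3226 + 107)/(-22546 + 207) = 3333/(-22339) = 3333*(-1/22339) = -3333/22339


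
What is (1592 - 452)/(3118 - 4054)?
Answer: -95/78 ≈ -1.2179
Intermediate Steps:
(1592 - 452)/(3118 - 4054) = 1140/(-936) = 1140*(-1/936) = -95/78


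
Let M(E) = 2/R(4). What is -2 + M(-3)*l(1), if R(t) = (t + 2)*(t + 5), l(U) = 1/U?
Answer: -53/27 ≈ -1.9630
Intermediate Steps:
R(t) = (2 + t)*(5 + t)
M(E) = 1/27 (M(E) = 2/(10 + 4² + 7*4) = 2/(10 + 16 + 28) = 2/54 = 2*(1/54) = 1/27)
-2 + M(-3)*l(1) = -2 + (1/27)/1 = -2 + (1/27)*1 = -2 + 1/27 = -53/27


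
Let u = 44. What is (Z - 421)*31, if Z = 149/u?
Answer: -569625/44 ≈ -12946.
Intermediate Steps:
Z = 149/44 ≈ 3.3864
(Z - 421)*31 = (149/44 - 421)*31 = -18375/44*31 = -569625/44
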